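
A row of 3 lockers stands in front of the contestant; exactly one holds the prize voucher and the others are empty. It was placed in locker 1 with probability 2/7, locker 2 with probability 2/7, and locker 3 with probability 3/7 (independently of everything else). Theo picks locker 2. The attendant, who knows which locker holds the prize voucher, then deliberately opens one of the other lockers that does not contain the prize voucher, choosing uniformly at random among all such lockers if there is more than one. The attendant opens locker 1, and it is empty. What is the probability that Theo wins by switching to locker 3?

Consider each possible location of the prize voucher in turn.
If it is in locker 1 (prior 2/7): the attendant opened locker 1, so this case is ruled out; weight (2/7)·0 = 0.
If it is in locker 2 (prior 2/7): the attendant has 2 equally likely choices, so probability 1/2; weight (2/7)·(1/2) = 1/7.
If it is in locker 3 (prior 3/7): the attendant has no choice, probability 1; weight (3/7)·1 = 3/7.
The weights sum to 4/7.
So P(the prize voucher in locker 3 | the attendant opened locker 1) = (3/7) / (4/7) = 3/4.

3/4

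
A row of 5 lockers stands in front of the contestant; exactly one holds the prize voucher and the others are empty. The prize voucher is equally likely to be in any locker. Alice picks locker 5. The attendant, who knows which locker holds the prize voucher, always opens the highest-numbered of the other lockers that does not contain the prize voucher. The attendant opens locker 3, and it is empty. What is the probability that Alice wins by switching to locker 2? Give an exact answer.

0

Apply Bayes' rule, conditioning on where the prize voucher actually is.
If it is in any of lockers 1, 2, and 5 (prior 1/5 each): the attendant would have opened locker 4 instead, probability 0; weight (1/5)·0 = 0 each.
If it is in locker 3 (prior 1/5): the attendant opened locker 3, so this case is ruled out; weight (1/5)·0 = 0.
If it is in locker 4 (prior 1/5): locker 3 is the highest-numbered option available, probability 1; weight (1/5)·1 = 1/5.
The weights sum to 1/5.
So P(the prize voucher in locker 2 | the attendant opened locker 3) = 0 / (1/5) = 0.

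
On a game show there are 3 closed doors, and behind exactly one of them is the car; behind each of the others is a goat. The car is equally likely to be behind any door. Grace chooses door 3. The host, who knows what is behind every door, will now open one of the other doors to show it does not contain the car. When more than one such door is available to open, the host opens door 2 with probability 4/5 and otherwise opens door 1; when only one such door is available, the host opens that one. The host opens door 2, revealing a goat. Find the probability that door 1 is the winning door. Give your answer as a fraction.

Consider each possible location of the car in turn.
If it is behind door 1 (prior 1/3): only door 2 is available, probability 1; weight (1/3)·1 = 1/3.
If it is behind door 2 (prior 1/3): the host opened door 2, so this case is ruled out; weight (1/3)·0 = 0.
If it is behind door 3 (prior 1/3): door 2 is available, opened with probability 4/5; weight (1/3)·(4/5) = 4/15.
The weights sum to 3/5.
So P(the car behind door 1 | the host opened door 2) = (1/3) / (3/5) = 5/9.

5/9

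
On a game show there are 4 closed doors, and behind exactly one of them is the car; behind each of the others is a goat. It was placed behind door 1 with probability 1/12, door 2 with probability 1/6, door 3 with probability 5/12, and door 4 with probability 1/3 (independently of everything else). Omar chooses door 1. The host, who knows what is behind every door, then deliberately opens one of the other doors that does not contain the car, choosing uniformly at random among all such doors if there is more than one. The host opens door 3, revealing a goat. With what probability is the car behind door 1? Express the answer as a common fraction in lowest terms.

Apply Bayes' rule, conditioning on where the car actually is.
If it is behind door 1 (prior 1/12): the host has 3 equally likely choices, so probability 1/3; weight (1/12)·(1/3) = 1/36.
If it is behind door 2 (prior 1/6): the host has 2 equally likely choices, so probability 1/2; weight (1/6)·(1/2) = 1/12.
If it is behind door 3 (prior 5/12): the host opened door 3, so this case is ruled out; weight (5/12)·0 = 0.
If it is behind door 4 (prior 1/3): the host has 2 equally likely choices, so probability 1/2; weight (1/3)·(1/2) = 1/6.
The weights sum to 5/18.
So P(the car behind door 1 | the host opened door 3) = (1/36) / (5/18) = 1/10.

1/10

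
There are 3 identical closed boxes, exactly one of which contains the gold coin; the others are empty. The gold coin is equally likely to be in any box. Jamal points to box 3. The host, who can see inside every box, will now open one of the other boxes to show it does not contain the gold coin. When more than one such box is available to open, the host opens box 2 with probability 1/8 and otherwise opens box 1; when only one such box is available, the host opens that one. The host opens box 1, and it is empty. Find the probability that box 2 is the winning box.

Consider each possible location of the gold coin in turn.
If it is in box 1 (prior 1/3): the host opened box 1, so this case is ruled out; weight (1/3)·0 = 0.
If it is in box 2 (prior 1/3): only box 1 is available, probability 1; weight (1/3)·1 = 1/3.
If it is in box 3 (prior 1/3): box 2 is available but not opened, probability 7/8; weight (1/3)·(7/8) = 7/24.
The weights sum to 5/8.
So P(the gold coin in box 2 | the host opened box 1) = (1/3) / (5/8) = 8/15.

8/15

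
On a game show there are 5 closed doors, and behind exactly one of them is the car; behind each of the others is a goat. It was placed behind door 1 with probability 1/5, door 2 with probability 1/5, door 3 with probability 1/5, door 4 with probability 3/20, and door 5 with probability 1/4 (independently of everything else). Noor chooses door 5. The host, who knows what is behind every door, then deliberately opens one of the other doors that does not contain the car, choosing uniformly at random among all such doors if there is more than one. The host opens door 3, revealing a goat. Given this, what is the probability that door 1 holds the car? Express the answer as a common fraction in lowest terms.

Condition on the true location of the car.
If it is behind either of doors 1 and 2 (prior 1/5 each): the host has 3 equally likely choices, so probability 1/3; weight (1/5)·(1/3) = 1/15 each.
If it is behind door 3 (prior 1/5): the host opened door 3, so this case is ruled out; weight (1/5)·0 = 0.
If it is behind door 4 (prior 3/20): the host has 3 equally likely choices, so probability 1/3; weight (3/20)·(1/3) = 1/20.
If it is behind door 5 (prior 1/4): the host has 4 equally likely choices, so probability 1/4; weight (1/4)·(1/4) = 1/16.
The weights sum to 59/240.
So P(the car behind door 1 | the host opened door 3) = (1/15) / (59/240) = 16/59.

16/59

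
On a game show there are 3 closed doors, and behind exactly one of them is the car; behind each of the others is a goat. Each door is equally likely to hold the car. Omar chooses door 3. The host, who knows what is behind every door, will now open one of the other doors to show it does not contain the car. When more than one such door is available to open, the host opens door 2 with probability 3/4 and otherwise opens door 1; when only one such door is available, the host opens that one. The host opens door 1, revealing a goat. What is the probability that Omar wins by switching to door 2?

4/5

Consider each possible location of the car in turn.
If it is behind door 1 (prior 1/3): the host opened door 1, so this case is ruled out; weight (1/3)·0 = 0.
If it is behind door 2 (prior 1/3): only door 1 is available, probability 1; weight (1/3)·1 = 1/3.
If it is behind door 3 (prior 1/3): door 2 is available but not opened, probability 1/4; weight (1/3)·(1/4) = 1/12.
The weights sum to 5/12.
So P(the car behind door 2 | the host opened door 1) = (1/3) / (5/12) = 4/5.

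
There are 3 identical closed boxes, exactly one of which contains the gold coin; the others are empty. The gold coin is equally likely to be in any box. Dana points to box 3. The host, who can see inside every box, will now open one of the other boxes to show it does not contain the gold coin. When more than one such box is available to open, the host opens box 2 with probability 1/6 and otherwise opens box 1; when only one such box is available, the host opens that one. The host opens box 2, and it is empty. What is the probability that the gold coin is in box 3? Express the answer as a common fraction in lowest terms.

1/7

Condition on the true location of the gold coin.
If it is in box 1 (prior 1/3): only box 2 is available, probability 1; weight (1/3)·1 = 1/3.
If it is in box 2 (prior 1/3): the host opened box 2, so this case is ruled out; weight (1/3)·0 = 0.
If it is in box 3 (prior 1/3): box 2 is available, opened with probability 1/6; weight (1/3)·(1/6) = 1/18.
The weights sum to 7/18.
So P(the gold coin in box 3 | the host opened box 2) = (1/18) / (7/18) = 1/7.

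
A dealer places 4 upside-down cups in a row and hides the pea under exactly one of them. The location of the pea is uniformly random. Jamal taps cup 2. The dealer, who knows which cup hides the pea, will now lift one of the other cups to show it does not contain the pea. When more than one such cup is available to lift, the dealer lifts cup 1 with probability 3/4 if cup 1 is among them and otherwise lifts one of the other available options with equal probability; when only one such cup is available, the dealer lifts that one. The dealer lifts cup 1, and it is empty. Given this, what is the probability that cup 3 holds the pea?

1/3

Condition on the true location of the pea.
If it is under cup 1 (prior 1/4): the dealer opened cup 1, so this case is ruled out; weight (1/4)·0 = 0.
If it is under any of cups 2, 3, and 4 (prior 1/4 each): cup 1 is available, opened with probability 3/4; weight (1/4)·(3/4) = 3/16 each.
The weights sum to 9/16.
So P(the pea under cup 3 | the dealer opened cup 1) = (3/16) / (9/16) = 1/3.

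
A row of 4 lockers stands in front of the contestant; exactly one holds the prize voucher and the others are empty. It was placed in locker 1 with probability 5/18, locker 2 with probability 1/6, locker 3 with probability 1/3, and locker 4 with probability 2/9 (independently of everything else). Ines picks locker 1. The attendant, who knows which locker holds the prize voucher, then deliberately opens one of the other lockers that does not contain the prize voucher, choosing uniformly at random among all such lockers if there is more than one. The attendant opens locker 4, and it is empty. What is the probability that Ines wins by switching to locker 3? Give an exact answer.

Consider each possible location of the prize voucher in turn.
If it is in locker 1 (prior 5/18): the attendant has 3 equally likely choices, so probability 1/3; weight (5/18)·(1/3) = 5/54.
If it is in locker 2 (prior 1/6): the attendant has 2 equally likely choices, so probability 1/2; weight (1/6)·(1/2) = 1/12.
If it is in locker 3 (prior 1/3): the attendant has 2 equally likely choices, so probability 1/2; weight (1/3)·(1/2) = 1/6.
If it is in locker 4 (prior 2/9): the attendant opened locker 4, so this case is ruled out; weight (2/9)·0 = 0.
The weights sum to 37/108.
So P(the prize voucher in locker 3 | the attendant opened locker 4) = (1/6) / (37/108) = 18/37.

18/37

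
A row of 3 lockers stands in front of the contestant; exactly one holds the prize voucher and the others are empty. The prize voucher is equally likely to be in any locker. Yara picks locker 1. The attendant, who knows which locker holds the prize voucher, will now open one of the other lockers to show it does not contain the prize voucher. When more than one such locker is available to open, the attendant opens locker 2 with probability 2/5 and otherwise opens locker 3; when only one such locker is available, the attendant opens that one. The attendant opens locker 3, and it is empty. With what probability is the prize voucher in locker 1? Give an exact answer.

Consider each possible location of the prize voucher in turn.
If it is in locker 1 (prior 1/3): locker 2 is available but not opened, probability 3/5; weight (1/3)·(3/5) = 1/5.
If it is in locker 2 (prior 1/3): only locker 3 is available, probability 1; weight (1/3)·1 = 1/3.
If it is in locker 3 (prior 1/3): the attendant opened locker 3, so this case is ruled out; weight (1/3)·0 = 0.
The weights sum to 8/15.
So P(the prize voucher in locker 1 | the attendant opened locker 3) = (1/5) / (8/15) = 3/8.

3/8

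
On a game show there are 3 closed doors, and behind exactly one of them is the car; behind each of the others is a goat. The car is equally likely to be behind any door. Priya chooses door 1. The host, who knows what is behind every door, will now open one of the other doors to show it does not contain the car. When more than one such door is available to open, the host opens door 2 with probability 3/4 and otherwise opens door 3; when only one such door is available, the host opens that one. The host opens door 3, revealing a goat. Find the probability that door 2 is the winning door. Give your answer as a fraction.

4/5

Condition on the true location of the car.
If it is behind door 1 (prior 1/3): door 2 is available but not opened, probability 1/4; weight (1/3)·(1/4) = 1/12.
If it is behind door 2 (prior 1/3): only door 3 is available, probability 1; weight (1/3)·1 = 1/3.
If it is behind door 3 (prior 1/3): the host opened door 3, so this case is ruled out; weight (1/3)·0 = 0.
The weights sum to 5/12.
So P(the car behind door 2 | the host opened door 3) = (1/3) / (5/12) = 4/5.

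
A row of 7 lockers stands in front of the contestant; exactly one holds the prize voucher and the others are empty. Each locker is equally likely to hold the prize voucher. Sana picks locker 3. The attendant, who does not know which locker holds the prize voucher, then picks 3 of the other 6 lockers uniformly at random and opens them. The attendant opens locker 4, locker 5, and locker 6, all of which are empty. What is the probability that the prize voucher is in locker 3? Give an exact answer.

1/4

Apply Bayes' rule, conditioning on where the prize voucher actually is.
If it is in any of lockers 1, 2, 3, and 7 (prior 1/7 each): the attendant picks exactly this set with probability 1/20 regardless, and none is the prize; weight (1/7)·(1/20) = 1/140 each.
If it is in any of lockers 4, 5, and 6 (prior 1/7 each): that locker was opened and seen not to hold the prize — ruled out; weight (1/7)·0 = 0 each.
The weights sum to 1/35.
So P(the prize voucher in locker 3 | the attendant opened locker 4, locker 5, and locker 6) = (1/140) / (1/35) = 1/4.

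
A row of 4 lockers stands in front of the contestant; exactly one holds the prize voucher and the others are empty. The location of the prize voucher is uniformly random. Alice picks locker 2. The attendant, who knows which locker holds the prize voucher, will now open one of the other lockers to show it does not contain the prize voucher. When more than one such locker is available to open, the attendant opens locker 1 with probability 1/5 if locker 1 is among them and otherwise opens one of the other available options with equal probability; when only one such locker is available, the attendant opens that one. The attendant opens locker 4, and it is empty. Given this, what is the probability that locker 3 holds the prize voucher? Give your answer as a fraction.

Apply Bayes' rule, conditioning on where the prize voucher actually is.
If it is in locker 1 (prior 1/4): locker 1 holds the prize so is unavailable; the attendant chooses uniformly among the 2 others, probability 1/2; weight (1/4)·(1/2) = 1/8.
If it is in locker 2 (prior 1/4): locker 1 is available but not opened; locker 4 gets probability (1 − 1/5)/2 = 2/5; weight (1/4)·(2/5) = 1/10.
If it is in locker 3 (prior 1/4): locker 1 is available but not opened, probability 4/5; weight (1/4)·(4/5) = 1/5.
If it is in locker 4 (prior 1/4): the attendant opened locker 4, so this case is ruled out; weight (1/4)·0 = 0.
The weights sum to 17/40.
So P(the prize voucher in locker 3 | the attendant opened locker 4) = (1/5) / (17/40) = 8/17.

8/17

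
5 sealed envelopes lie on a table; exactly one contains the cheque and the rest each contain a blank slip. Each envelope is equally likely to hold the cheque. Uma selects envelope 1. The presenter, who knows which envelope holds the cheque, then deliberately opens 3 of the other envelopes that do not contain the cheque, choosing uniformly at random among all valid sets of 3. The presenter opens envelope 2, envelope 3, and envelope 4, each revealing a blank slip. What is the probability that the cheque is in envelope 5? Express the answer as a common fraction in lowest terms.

Condition on the true location of the cheque.
If it is in envelope 1 (prior 1/5): the presenter has 4 equally likely choices, so probability 1/4; weight (1/5)·(1/4) = 1/20.
If it is in any of envelopes 2, 3, and 4 (prior 1/5 each): that envelope was opened and seen not to hold the prize — ruled out; weight (1/5)·0 = 0 each.
If it is in envelope 5 (prior 1/5): the presenter has no choice, probability 1; weight (1/5)·1 = 1/5.
The weights sum to 1/4.
So P(the cheque in envelope 5 | the presenter opened envelope 2, envelope 3, and envelope 4) = (1/5) / (1/4) = 4/5.

4/5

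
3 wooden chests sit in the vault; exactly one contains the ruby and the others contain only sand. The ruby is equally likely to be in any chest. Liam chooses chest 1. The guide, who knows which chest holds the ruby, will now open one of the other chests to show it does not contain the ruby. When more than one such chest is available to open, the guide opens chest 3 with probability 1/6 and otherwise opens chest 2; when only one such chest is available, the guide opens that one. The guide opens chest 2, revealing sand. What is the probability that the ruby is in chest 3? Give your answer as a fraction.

6/11

Apply Bayes' rule, conditioning on where the ruby actually is.
If it is in chest 1 (prior 1/3): chest 3 is available but not opened, probability 5/6; weight (1/3)·(5/6) = 5/18.
If it is in chest 2 (prior 1/3): the guide opened chest 2, so this case is ruled out; weight (1/3)·0 = 0.
If it is in chest 3 (prior 1/3): only chest 2 is available, probability 1; weight (1/3)·1 = 1/3.
The weights sum to 11/18.
So P(the ruby in chest 3 | the guide opened chest 2) = (1/3) / (11/18) = 6/11.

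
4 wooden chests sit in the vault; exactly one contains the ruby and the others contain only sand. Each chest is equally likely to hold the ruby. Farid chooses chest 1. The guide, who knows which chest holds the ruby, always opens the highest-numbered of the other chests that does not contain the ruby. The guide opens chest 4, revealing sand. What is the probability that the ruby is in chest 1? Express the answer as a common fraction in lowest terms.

1/3

Apply Bayes' rule, conditioning on where the ruby actually is.
If it is in any of chests 1, 2, and 3 (prior 1/4 each): chest 4 is the highest-numbered option available, probability 1; weight (1/4)·1 = 1/4 each.
If it is in chest 4 (prior 1/4): the guide opened chest 4, so this case is ruled out; weight (1/4)·0 = 0.
The weights sum to 3/4.
So P(the ruby in chest 1 | the guide opened chest 4) = (1/4) / (3/4) = 1/3.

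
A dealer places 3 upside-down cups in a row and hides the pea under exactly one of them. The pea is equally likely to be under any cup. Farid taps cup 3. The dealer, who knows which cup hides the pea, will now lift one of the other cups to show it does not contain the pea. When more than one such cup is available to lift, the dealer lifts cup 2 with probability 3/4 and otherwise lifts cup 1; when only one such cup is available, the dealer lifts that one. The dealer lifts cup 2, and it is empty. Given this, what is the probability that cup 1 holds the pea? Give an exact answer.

Condition on the true location of the pea.
If it is under cup 1 (prior 1/3): only cup 2 is available, probability 1; weight (1/3)·1 = 1/3.
If it is under cup 2 (prior 1/3): the dealer opened cup 2, so this case is ruled out; weight (1/3)·0 = 0.
If it is under cup 3 (prior 1/3): cup 2 is available, opened with probability 3/4; weight (1/3)·(3/4) = 1/4.
The weights sum to 7/12.
So P(the pea under cup 1 | the dealer opened cup 2) = (1/3) / (7/12) = 4/7.

4/7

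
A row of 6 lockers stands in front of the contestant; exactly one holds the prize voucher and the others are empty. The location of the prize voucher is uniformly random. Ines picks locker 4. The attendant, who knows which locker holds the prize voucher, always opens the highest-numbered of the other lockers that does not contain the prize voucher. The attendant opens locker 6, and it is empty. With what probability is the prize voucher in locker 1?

1/5

Condition on the true location of the prize voucher.
If it is in any of lockers 1, 2, 3, 4, and 5 (prior 1/6 each): locker 6 is the highest-numbered option available, probability 1; weight (1/6)·1 = 1/6 each.
If it is in locker 6 (prior 1/6): the attendant opened locker 6, so this case is ruled out; weight (1/6)·0 = 0.
The weights sum to 5/6.
So P(the prize voucher in locker 1 | the attendant opened locker 6) = (1/6) / (5/6) = 1/5.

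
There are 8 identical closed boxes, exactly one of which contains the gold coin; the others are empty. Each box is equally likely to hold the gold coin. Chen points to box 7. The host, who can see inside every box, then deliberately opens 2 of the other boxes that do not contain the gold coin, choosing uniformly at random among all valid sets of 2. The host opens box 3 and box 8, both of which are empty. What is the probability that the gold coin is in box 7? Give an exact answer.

1/8

Consider each possible location of the gold coin in turn.
If it is in any of boxes 1, 2, 4, 5, and 6 (prior 1/8 each): the host has 15 equally likely choices, so probability 1/15; weight (1/8)·(1/15) = 1/120 each.
If it is in either of boxes 3 and 8 (prior 1/8 each): that box was opened and seen not to hold the prize — ruled out; weight (1/8)·0 = 0 each.
If it is in box 7 (prior 1/8): the host has 21 equally likely choices, so probability 1/21; weight (1/8)·(1/21) = 1/168.
The weights sum to 1/21.
So P(the gold coin in box 7 | the host opened box 3 and box 8) = (1/168) / (1/21) = 1/8.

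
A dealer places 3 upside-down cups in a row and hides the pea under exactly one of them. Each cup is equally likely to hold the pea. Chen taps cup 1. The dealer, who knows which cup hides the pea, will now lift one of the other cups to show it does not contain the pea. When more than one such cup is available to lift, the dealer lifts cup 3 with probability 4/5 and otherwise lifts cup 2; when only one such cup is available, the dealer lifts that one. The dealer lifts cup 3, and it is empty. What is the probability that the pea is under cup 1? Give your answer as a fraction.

Apply Bayes' rule, conditioning on where the pea actually is.
If it is under cup 1 (prior 1/3): cup 3 is available, opened with probability 4/5; weight (1/3)·(4/5) = 4/15.
If it is under cup 2 (prior 1/3): only cup 3 is available, probability 1; weight (1/3)·1 = 1/3.
If it is under cup 3 (prior 1/3): the dealer opened cup 3, so this case is ruled out; weight (1/3)·0 = 0.
The weights sum to 3/5.
So P(the pea under cup 1 | the dealer opened cup 3) = (4/15) / (3/5) = 4/9.

4/9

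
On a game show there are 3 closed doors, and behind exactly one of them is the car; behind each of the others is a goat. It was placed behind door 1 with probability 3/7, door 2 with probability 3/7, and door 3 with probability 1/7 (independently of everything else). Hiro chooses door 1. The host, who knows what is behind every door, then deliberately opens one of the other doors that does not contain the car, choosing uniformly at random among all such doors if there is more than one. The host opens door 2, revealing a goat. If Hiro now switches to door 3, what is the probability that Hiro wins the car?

Apply Bayes' rule, conditioning on where the car actually is.
If it is behind door 1 (prior 3/7): the host has 2 equally likely choices, so probability 1/2; weight (3/7)·(1/2) = 3/14.
If it is behind door 2 (prior 3/7): the host opened door 2, so this case is ruled out; weight (3/7)·0 = 0.
If it is behind door 3 (prior 1/7): the host has no choice, probability 1; weight (1/7)·1 = 1/7.
The weights sum to 5/14.
So P(the car behind door 3 | the host opened door 2) = (1/7) / (5/14) = 2/5.

2/5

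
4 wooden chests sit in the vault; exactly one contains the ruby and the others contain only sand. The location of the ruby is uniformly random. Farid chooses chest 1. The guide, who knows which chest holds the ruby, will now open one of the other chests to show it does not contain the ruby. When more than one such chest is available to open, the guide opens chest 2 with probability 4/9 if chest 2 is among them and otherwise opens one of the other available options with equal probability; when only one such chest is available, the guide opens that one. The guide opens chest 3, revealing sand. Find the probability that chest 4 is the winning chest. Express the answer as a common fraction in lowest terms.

Condition on the true location of the ruby.
If it is in chest 1 (prior 1/4): chest 2 is available but not opened; chest 3 gets probability (1 − 4/9)/2 = 5/18; weight (1/4)·(5/18) = 5/72.
If it is in chest 2 (prior 1/4): chest 2 holds the prize so is unavailable; the guide chooses uniformly among the 2 others, probability 1/2; weight (1/4)·(1/2) = 1/8.
If it is in chest 3 (prior 1/4): the guide opened chest 3, so this case is ruled out; weight (1/4)·0 = 0.
If it is in chest 4 (prior 1/4): chest 2 is available but not opened, probability 5/9; weight (1/4)·(5/9) = 5/36.
The weights sum to 1/3.
So P(the ruby in chest 4 | the guide opened chest 3) = (5/36) / (1/3) = 5/12.

5/12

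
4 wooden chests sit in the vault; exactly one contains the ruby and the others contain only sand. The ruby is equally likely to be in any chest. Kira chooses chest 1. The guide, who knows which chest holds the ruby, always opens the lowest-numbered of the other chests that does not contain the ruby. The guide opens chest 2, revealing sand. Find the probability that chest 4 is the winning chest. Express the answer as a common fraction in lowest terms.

Consider each possible location of the ruby in turn.
If it is in any of chests 1, 3, and 4 (prior 1/4 each): chest 2 is the lowest-numbered option available, probability 1; weight (1/4)·1 = 1/4 each.
If it is in chest 2 (prior 1/4): the guide opened chest 2, so this case is ruled out; weight (1/4)·0 = 0.
The weights sum to 3/4.
So P(the ruby in chest 4 | the guide opened chest 2) = (1/4) / (3/4) = 1/3.

1/3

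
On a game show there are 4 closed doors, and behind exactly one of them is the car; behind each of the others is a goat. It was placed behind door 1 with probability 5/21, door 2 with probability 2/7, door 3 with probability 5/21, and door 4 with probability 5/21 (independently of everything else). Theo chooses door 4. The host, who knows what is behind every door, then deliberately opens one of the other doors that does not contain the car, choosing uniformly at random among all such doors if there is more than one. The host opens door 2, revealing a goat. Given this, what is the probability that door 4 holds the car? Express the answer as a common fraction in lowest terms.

Condition on the true location of the car.
If it is behind either of doors 1 and 3 (prior 5/21 each): the host has 2 equally likely choices, so probability 1/2; weight (5/21)·(1/2) = 5/42 each.
If it is behind door 2 (prior 2/7): the host opened door 2, so this case is ruled out; weight (2/7)·0 = 0.
If it is behind door 4 (prior 5/21): the host has 3 equally likely choices, so probability 1/3; weight (5/21)·(1/3) = 5/63.
The weights sum to 20/63.
So P(the car behind door 4 | the host opened door 2) = (5/63) / (20/63) = 1/4.

1/4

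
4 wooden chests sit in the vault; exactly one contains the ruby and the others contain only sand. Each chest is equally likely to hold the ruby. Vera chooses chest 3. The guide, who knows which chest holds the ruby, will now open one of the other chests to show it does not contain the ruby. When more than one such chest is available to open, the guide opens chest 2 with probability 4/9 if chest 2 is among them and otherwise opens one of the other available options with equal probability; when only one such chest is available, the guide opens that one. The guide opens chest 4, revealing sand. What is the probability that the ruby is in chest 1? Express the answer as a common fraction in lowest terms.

Condition on the true location of the ruby.
If it is in chest 1 (prior 1/4): chest 2 is available but not opened, probability 5/9; weight (1/4)·(5/9) = 5/36.
If it is in chest 2 (prior 1/4): chest 2 holds the prize so is unavailable; the guide chooses uniformly among the 2 others, probability 1/2; weight (1/4)·(1/2) = 1/8.
If it is in chest 3 (prior 1/4): chest 2 is available but not opened; chest 4 gets probability (1 − 4/9)/2 = 5/18; weight (1/4)·(5/18) = 5/72.
If it is in chest 4 (prior 1/4): the guide opened chest 4, so this case is ruled out; weight (1/4)·0 = 0.
The weights sum to 1/3.
So P(the ruby in chest 1 | the guide opened chest 4) = (5/36) / (1/3) = 5/12.

5/12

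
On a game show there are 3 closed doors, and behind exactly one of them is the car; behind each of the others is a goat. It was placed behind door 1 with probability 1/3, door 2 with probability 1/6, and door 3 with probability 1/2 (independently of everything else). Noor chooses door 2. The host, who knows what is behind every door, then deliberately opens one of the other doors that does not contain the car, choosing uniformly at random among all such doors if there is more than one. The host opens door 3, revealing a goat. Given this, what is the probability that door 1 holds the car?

4/5

Condition on the true location of the car.
If it is behind door 1 (prior 1/3): the host has no choice, probability 1; weight (1/3)·1 = 1/3.
If it is behind door 2 (prior 1/6): the host has 2 equally likely choices, so probability 1/2; weight (1/6)·(1/2) = 1/12.
If it is behind door 3 (prior 1/2): the host opened door 3, so this case is ruled out; weight (1/2)·0 = 0.
The weights sum to 5/12.
So P(the car behind door 1 | the host opened door 3) = (1/3) / (5/12) = 4/5.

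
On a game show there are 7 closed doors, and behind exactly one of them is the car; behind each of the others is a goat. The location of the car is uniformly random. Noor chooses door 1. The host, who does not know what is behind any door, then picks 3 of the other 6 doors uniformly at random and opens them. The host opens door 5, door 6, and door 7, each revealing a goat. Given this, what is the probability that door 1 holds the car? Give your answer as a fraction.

Because the host chose which doors to open without knowing where the car is, the choice is independent of the prize location. Learning that none of the 3 opened doors holds the car simply rules out those 3 locations and leaves the remaining 4 doors still equally likely by symmetry.
So P(the car behind door 1) = 1/4.

1/4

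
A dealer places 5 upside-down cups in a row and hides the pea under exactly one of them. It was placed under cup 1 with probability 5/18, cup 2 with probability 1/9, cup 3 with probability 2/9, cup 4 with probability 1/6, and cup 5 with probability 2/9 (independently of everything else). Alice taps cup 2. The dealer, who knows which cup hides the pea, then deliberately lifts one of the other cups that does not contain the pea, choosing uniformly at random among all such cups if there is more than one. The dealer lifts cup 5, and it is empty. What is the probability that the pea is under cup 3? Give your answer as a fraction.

Condition on the true location of the pea.
If it is under cup 1 (prior 5/18): the dealer has 3 equally likely choices, so probability 1/3; weight (5/18)·(1/3) = 5/54.
If it is under cup 2 (prior 1/9): the dealer has 4 equally likely choices, so probability 1/4; weight (1/9)·(1/4) = 1/36.
If it is under cup 3 (prior 2/9): the dealer has 3 equally likely choices, so probability 1/3; weight (2/9)·(1/3) = 2/27.
If it is under cup 4 (prior 1/6): the dealer has 3 equally likely choices, so probability 1/3; weight (1/6)·(1/3) = 1/18.
If it is under cup 5 (prior 2/9): the dealer opened cup 5, so this case is ruled out; weight (2/9)·0 = 0.
The weights sum to 1/4.
So P(the pea under cup 3 | the dealer opened cup 5) = (2/27) / (1/4) = 8/27.

8/27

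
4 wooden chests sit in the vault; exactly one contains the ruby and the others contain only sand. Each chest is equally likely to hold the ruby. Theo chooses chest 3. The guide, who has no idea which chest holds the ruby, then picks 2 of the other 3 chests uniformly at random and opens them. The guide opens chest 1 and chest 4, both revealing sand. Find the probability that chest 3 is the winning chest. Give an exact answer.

1/2

Apply Bayes' rule, conditioning on where the ruby actually is.
If it is in either of chests 1 and 4 (prior 1/4 each): that chest was opened and seen not to hold the prize — ruled out; weight (1/4)·0 = 0 each.
If it is in either of chests 2 and 3 (prior 1/4 each): the guide picks exactly this set with probability 1/3 regardless, and none is the prize; weight (1/4)·(1/3) = 1/12 each.
The weights sum to 1/6.
So P(the ruby in chest 3 | the guide opened chest 1 and chest 4) = (1/12) / (1/6) = 1/2.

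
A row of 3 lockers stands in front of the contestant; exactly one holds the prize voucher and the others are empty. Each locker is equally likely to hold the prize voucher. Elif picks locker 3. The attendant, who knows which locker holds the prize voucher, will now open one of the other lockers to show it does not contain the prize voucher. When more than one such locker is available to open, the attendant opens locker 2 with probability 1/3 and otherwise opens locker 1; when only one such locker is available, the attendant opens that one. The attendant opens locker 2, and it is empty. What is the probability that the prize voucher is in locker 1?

Apply Bayes' rule, conditioning on where the prize voucher actually is.
If it is in locker 1 (prior 1/3): only locker 2 is available, probability 1; weight (1/3)·1 = 1/3.
If it is in locker 2 (prior 1/3): the attendant opened locker 2, so this case is ruled out; weight (1/3)·0 = 0.
If it is in locker 3 (prior 1/3): locker 2 is available, opened with probability 1/3; weight (1/3)·(1/3) = 1/9.
The weights sum to 4/9.
So P(the prize voucher in locker 1 | the attendant opened locker 2) = (1/3) / (4/9) = 3/4.

3/4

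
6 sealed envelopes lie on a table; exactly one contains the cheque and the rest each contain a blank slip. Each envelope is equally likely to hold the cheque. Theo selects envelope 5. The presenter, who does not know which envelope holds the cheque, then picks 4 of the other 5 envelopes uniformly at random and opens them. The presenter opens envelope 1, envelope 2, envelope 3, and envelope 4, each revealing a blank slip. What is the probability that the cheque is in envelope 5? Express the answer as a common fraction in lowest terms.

1/2

Because the presenter chose which envelopes to open without knowing where the cheque is, the choice is independent of the prize location. Learning that none of the 4 opened envelopes holds the cheque simply rules out those 4 locations and leaves the remaining 2 envelopes still equally likely by symmetry.
So P(the cheque in envelope 5) = 1/2.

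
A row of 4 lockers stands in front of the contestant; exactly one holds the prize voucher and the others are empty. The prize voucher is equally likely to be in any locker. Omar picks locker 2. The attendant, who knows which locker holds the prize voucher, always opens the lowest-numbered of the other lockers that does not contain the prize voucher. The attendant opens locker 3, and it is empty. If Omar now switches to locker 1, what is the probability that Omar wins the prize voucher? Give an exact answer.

Apply Bayes' rule, conditioning on where the prize voucher actually is.
If it is in locker 1 (prior 1/4): locker 3 is the lowest-numbered option available, probability 1; weight (1/4)·1 = 1/4.
If it is in either of lockers 2 and 4 (prior 1/4 each): the attendant would have opened locker 1 instead, probability 0; weight (1/4)·0 = 0 each.
If it is in locker 3 (prior 1/4): the attendant opened locker 3, so this case is ruled out; weight (1/4)·0 = 0.
The weights sum to 1/4.
So P(the prize voucher in locker 1 | the attendant opened locker 3) = (1/4) / (1/4) = 1.

1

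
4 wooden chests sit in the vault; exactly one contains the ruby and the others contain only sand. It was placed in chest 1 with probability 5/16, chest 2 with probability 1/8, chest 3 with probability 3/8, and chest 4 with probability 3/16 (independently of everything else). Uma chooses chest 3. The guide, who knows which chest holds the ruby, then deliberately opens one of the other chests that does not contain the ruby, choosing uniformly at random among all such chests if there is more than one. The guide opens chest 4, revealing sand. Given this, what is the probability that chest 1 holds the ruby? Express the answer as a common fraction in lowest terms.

5/11

Condition on the true location of the ruby.
If it is in chest 1 (prior 5/16): the guide has 2 equally likely choices, so probability 1/2; weight (5/16)·(1/2) = 5/32.
If it is in chest 2 (prior 1/8): the guide has 2 equally likely choices, so probability 1/2; weight (1/8)·(1/2) = 1/16.
If it is in chest 3 (prior 3/8): the guide has 3 equally likely choices, so probability 1/3; weight (3/8)·(1/3) = 1/8.
If it is in chest 4 (prior 3/16): the guide opened chest 4, so this case is ruled out; weight (3/16)·0 = 0.
The weights sum to 11/32.
So P(the ruby in chest 1 | the guide opened chest 4) = (5/32) / (11/32) = 5/11.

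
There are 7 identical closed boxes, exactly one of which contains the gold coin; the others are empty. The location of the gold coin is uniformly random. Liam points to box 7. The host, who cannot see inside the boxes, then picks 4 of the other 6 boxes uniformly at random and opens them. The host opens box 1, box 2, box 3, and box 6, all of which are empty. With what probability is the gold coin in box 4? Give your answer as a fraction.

1/3

Apply Bayes' rule, conditioning on where the gold coin actually is.
If it is in any of boxes 1, 2, 3, and 6 (prior 1/7 each): that box was opened and seen not to hold the prize — ruled out; weight (1/7)·0 = 0 each.
If it is in any of boxes 4, 5, and 7 (prior 1/7 each): the host picks exactly this set with probability 1/15 regardless, and none is the prize; weight (1/7)·(1/15) = 1/105 each.
The weights sum to 1/35.
So P(the gold coin in box 4 | the host opened box 1, box 2, box 3, and box 6) = (1/105) / (1/35) = 1/3.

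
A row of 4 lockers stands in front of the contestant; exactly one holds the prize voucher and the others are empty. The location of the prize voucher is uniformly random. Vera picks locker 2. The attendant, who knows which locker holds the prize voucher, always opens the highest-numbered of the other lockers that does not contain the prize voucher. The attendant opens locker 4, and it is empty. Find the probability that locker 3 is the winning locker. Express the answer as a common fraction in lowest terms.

1/3

Apply Bayes' rule, conditioning on where the prize voucher actually is.
If it is in any of lockers 1, 2, and 3 (prior 1/4 each): locker 4 is the highest-numbered option available, probability 1; weight (1/4)·1 = 1/4 each.
If it is in locker 4 (prior 1/4): the attendant opened locker 4, so this case is ruled out; weight (1/4)·0 = 0.
The weights sum to 3/4.
So P(the prize voucher in locker 3 | the attendant opened locker 4) = (1/4) / (3/4) = 1/3.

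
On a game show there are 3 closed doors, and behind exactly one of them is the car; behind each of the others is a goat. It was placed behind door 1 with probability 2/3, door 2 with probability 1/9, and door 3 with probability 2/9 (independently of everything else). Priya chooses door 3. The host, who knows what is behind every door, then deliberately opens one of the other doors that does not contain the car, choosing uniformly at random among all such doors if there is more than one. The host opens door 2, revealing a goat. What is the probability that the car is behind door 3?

Consider each possible location of the car in turn.
If it is behind door 1 (prior 2/3): the host has no choice, probability 1; weight (2/3)·1 = 2/3.
If it is behind door 2 (prior 1/9): the host opened door 2, so this case is ruled out; weight (1/9)·0 = 0.
If it is behind door 3 (prior 2/9): the host has 2 equally likely choices, so probability 1/2; weight (2/9)·(1/2) = 1/9.
The weights sum to 7/9.
So P(the car behind door 3 | the host opened door 2) = (1/9) / (7/9) = 1/7.

1/7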